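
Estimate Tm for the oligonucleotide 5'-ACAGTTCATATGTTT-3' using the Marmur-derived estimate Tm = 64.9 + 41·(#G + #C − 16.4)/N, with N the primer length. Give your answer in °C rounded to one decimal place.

Base counts: A=4, T=7, G=2, C=2; G+C = 4, N = 15.
Tm = 64.9 + 41·(4 − 16.4)/15 = 64.9 + -508.40/15 = 31.0°C.

31.0°C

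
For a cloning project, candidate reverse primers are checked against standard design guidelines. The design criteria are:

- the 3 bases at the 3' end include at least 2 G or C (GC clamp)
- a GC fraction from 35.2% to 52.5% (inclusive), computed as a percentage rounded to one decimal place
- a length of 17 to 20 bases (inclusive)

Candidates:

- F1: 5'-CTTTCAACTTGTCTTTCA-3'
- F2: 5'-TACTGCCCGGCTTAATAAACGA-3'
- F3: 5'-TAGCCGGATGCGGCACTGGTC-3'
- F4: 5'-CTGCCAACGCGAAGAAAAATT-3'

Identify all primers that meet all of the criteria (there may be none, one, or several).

F1 (18 nt, A=3 T=9 G=1 C=5): 3' end TCA has 1 G/C, need ≥2 ✗; GC 6/18 = 33.3%, outside 35.2–52.5% ✗; length 18 ✓ — fails.
F2 (22 nt, A=7 T=5 G=4 C=6): 3' end CGA has 2 G/C ✓; GC 10/22 = 45.5% ✓; length 22, outside 17–20 ✗ — fails.
F3 (21 nt, A=3 T=4 G=8 C=6): 3' end GTC has 2 G/C ✓; GC 14/21 = 66.7%, outside 35.2–52.5% ✗; length 21, outside 17–20 ✗ — fails.
F4 (21 nt, A=9 T=3 G=4 C=5): 3' end ATT has 0 G/C, need ≥2 ✗; GC 9/21 = 42.9% ✓; length 21, outside 17–20 ✗ — fails.

None of the candidates satisfy all criteria.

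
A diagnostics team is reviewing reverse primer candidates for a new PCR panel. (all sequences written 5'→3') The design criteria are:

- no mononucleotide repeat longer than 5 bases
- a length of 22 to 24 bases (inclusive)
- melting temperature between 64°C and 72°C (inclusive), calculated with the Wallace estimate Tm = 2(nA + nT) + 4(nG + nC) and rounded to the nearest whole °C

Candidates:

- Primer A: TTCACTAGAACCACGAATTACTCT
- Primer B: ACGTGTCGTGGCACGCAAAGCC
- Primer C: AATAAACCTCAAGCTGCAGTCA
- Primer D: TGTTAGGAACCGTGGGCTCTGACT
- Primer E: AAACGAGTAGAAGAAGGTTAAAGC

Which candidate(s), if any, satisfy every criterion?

Primer A (24 nt, A=8 T=7 G=2 C=7): longest run = 2 ✓; length 24 ✓; Tm = 2·15 + 4·9 = 66°C ✓ — passes.
Primer B (22 nt, A=5 T=3 G=7 C=7): longest run = 3 ✓; length 22 ✓; Tm = 2·8 + 4·14 = 72°C ✓ — passes.
Primer C (22 nt, A=9 T=4 G=3 C=6): longest run = 3 ✓; length 22 ✓; Tm = 2·13 + 4·9 = 62°C, outside 64–72°C ✗ — fails.
Primer D (24 nt, A=4 T=7 G=8 C=5): longest run = 3 ✓; length 24 ✓; Tm = 2·11 + 4·13 = 74°C, outside 64–72°C ✗ — fails.
Primer E (24 nt, A=12 T=3 G=7 C=2): longest run = 3 ✓; length 24 ✓; Tm = 2·15 + 4·9 = 66°C ✓ — passes.

Primer A, Primer B and Primer E.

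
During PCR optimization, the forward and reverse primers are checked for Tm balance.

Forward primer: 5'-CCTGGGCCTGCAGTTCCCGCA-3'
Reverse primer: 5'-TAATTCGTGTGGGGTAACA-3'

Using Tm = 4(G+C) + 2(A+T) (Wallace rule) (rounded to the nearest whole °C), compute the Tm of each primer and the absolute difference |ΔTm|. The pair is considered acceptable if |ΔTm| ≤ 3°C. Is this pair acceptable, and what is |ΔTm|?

Forward: A=2 T=4 G=6 C=9 → Tm = 2·6 + 4·15 = 72°C.
Reverse: A=5 T=6 G=6 C=2 → Tm = 2·11 + 4·8 = 54°C.
|ΔTm| = |72 − 54| = 18°C, > 3°C.

|ΔTm| = 18°C; the pair is not acceptable.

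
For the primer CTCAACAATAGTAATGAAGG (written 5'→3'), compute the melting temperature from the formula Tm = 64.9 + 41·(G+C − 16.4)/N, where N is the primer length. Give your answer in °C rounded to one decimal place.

45.6°C

Base counts: A=9, T=4, G=4, C=3; G+C = 7, N = 20.
Tm = 64.9 + 41·(7 − 16.4)/20 = 64.9 + -385.40/20 = 45.6°C.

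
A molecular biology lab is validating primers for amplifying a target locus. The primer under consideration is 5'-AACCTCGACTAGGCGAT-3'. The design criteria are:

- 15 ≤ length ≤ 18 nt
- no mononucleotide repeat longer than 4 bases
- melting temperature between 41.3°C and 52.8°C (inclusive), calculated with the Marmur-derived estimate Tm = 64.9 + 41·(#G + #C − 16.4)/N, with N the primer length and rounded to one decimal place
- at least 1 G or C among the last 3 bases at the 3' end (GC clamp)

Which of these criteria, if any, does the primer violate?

Base counts: A=5, T=3, G=4, C=5 (length 17).
length: length 17 ✓
homopolymer run: longest run = 2 ✓
Tm: Tm = 64.9 + 41·(9 − 16.4)/17 = 47.1°C ✓
GC clamp: 3' end GAT has 1 G/C ✓

Meets all criteria.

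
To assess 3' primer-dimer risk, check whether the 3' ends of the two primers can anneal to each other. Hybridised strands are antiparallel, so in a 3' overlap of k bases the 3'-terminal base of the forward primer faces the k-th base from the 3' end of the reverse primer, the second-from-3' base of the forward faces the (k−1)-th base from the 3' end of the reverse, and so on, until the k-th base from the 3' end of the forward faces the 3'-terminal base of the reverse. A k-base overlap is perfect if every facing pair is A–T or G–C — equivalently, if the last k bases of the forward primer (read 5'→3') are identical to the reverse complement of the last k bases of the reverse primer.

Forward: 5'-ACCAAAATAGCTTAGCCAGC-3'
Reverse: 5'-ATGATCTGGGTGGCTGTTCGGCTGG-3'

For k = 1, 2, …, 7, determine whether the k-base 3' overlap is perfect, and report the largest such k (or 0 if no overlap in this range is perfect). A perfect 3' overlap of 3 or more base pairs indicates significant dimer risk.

Longest perfect overlap: 5 complementary base pairs; significant dimer risk (threshold 3).

Last 7 bases (5'→3') — forward …AGCCAGC, reverse …CGGCTGG.
Reverse complement of the reverse primer's last 7 bases: CCAGCCG; its first k bases are the reverse complement of the reverse primer's last k bases, so a perfect k-base overlap needs the forward primer's last k bases to equal them.
Comparing (forward last k vs required): k=1: C vs C ✓; k=2: GC vs CC ✗; k=3: AGC vs CCA ✗; k=4: CAGC vs CCAG ✗; k=5: CCAGC vs CCAGC ✓; k=6: GCCAGC vs CCAGCC ✗; k=7: AGCCAGC vs CCAGCCG ✗.
Perfect overlaps at k = 1, 5; the largest is 5.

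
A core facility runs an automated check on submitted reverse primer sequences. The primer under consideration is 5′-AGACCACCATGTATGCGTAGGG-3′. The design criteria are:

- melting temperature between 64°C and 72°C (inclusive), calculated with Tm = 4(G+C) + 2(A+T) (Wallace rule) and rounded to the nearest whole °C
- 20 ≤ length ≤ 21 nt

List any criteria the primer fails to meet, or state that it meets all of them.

Base counts: A=6, T=4, G=7, C=5 (length 22).
Tm: Tm = 2·10 + 4·12 = 68°C ✓
length: length 22, outside 20–21 ✗

Fails: length.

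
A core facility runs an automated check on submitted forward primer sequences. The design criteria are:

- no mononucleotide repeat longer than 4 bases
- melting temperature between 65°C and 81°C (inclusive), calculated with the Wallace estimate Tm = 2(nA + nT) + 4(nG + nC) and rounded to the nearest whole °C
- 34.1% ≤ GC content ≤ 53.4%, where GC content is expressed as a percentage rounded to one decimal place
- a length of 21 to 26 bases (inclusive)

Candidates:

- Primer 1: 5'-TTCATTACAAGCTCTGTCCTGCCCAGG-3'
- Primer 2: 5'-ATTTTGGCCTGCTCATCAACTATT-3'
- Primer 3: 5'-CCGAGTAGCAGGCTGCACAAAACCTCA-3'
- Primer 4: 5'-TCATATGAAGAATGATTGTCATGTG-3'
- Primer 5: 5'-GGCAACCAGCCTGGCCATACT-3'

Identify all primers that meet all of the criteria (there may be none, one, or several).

Primer 2 only.

Primer 1 (27 nt, A=5 T=8 G=5 C=9): longest run = 3 ✓; Tm = 2·13 + 4·14 = 82°C, outside 65–81°C ✗; GC 14/27 = 51.9% ✓; length 27, outside 21–26 ✗ — fails.
Primer 2 (24 nt, A=5 T=10 G=3 C=6): longest run = 4 ✓; Tm = 2·15 + 4·9 = 66°C ✓; GC 9/24 = 37.5% ✓; length 24 ✓ — passes.
Primer 3 (27 nt, A=9 T=3 G=6 C=9): longest run = 4 ✓; Tm = 2·12 + 4·15 = 84°C, outside 65–81°C ✗; GC 15/27 = 55.6%, outside 34.1–53.4% ✗; length 27, outside 21–26 ✗ — fails.
Primer 4 (25 nt, A=8 T=9 G=6 C=2): longest run = 2 ✓; Tm = 2·17 + 4·8 = 66°C ✓; GC 8/25 = 32.0%, outside 34.1–53.4% ✗; length 25 ✓ — fails.
Primer 5 (21 nt, A=5 T=3 G=5 C=8): longest run = 2 ✓; Tm = 2·8 + 4·13 = 68°C ✓; GC 13/21 = 61.9%, outside 34.1–53.4% ✗; length 21 ✓ — fails.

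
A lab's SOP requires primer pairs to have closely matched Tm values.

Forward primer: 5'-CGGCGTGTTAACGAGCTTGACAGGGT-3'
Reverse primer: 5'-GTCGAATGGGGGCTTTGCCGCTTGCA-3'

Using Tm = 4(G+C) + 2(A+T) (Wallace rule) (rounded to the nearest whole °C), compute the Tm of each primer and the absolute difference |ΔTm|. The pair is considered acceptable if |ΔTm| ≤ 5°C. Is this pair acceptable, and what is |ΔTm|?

Forward: A=5 T=6 G=10 C=5 → Tm = 2·11 + 4·15 = 82°C.
Reverse: A=3 T=7 G=10 C=6 → Tm = 2·10 + 4·16 = 84°C.
|ΔTm| = |82 − 84| = 2°C, ≤ 5°C.

|ΔTm| = 2°C; the pair is acceptable.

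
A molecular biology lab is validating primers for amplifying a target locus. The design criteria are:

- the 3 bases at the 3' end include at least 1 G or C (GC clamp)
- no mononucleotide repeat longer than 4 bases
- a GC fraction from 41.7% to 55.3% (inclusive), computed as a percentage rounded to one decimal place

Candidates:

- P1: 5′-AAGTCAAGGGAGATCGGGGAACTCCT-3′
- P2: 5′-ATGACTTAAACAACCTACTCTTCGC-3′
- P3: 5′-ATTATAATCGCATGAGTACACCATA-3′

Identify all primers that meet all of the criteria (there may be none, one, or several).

P1 (26 nt, A=8 T=4 G=9 C=5): 3' end CCT has 2 G/C ✓; longest run = 4 ✓; GC 14/26 = 53.8% ✓ — passes.
P2 (25 nt, A=8 T=7 G=2 C=8): 3' end CGC has 3 G/C ✓; longest run = 3 ✓; GC 10/25 = 40.0%, outside 41.7–55.3% ✗ — fails.
P3 (25 nt, A=10 T=7 G=3 C=5): 3' end ATA has 0 G/C, need ≥1 ✗; longest run = 2 ✓; GC 8/25 = 32.0%, outside 41.7–55.3% ✗ — fails.

P1 only.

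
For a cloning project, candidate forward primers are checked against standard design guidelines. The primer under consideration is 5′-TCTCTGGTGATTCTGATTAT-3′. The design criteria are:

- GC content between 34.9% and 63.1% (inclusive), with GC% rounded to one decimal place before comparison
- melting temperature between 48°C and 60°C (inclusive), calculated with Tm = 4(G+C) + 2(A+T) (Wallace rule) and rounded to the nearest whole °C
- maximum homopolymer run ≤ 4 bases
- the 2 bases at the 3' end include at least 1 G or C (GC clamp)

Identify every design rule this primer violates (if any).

Base counts: A=3, T=10, G=4, C=3 (length 20).
GC content: GC 7/20 = 35.0% ✓
Tm: Tm = 2·13 + 4·7 = 54°C ✓
homopolymer run: longest run = 2 ✓
GC clamp: 3' end AT has 0 G/C, need ≥1 ✗

Fails: GC clamp.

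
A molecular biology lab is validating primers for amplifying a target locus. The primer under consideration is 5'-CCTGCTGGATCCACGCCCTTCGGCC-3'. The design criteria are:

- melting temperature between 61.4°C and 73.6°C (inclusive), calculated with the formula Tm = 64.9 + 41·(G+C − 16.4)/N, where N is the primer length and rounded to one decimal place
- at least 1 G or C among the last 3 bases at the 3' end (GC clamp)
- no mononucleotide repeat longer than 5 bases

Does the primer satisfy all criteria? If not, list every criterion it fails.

Base counts: A=2, T=5, G=6, C=12 (length 25).
Tm: Tm = 64.9 + 41·(18 − 16.4)/25 = 67.5°C ✓
GC clamp: 3' end GCC has 3 G/C ✓
homopolymer run: longest run = 3 ✓

Meets all criteria.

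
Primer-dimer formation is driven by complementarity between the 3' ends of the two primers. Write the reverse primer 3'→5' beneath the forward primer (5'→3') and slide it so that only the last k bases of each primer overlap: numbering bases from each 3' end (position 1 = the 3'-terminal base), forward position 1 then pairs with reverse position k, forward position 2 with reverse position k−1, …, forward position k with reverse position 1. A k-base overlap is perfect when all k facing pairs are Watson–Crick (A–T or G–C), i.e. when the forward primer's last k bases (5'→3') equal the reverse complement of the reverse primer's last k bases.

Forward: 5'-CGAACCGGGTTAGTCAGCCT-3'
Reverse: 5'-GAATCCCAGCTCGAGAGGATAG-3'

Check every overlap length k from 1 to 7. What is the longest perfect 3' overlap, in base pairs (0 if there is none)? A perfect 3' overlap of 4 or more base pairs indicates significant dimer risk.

Longest perfect overlap: 2 complementary base pairs; below the dimer-risk threshold (threshold 4).

Last 7 bases (5'→3') — forward …TCAGCCT, reverse …AGGATAG.
Reverse complement of the reverse primer's last 7 bases: CTATCCT; its first k bases are the reverse complement of the reverse primer's last k bases, so a perfect k-base overlap needs the forward primer's last k bases to equal them.
Comparing (forward last k vs required): k=1: T vs C ✗; k=2: CT vs CT ✓; k=3: CCT vs CTA ✗; k=4: GCCT vs CTAT ✗; k=5: AGCCT vs CTATC ✗; k=6: CAGCCT vs CTATCC ✗; k=7: TCAGCCT vs CTATCCT ✗.
Only k = 2 is perfect, so the longest perfect 3' overlap is 2.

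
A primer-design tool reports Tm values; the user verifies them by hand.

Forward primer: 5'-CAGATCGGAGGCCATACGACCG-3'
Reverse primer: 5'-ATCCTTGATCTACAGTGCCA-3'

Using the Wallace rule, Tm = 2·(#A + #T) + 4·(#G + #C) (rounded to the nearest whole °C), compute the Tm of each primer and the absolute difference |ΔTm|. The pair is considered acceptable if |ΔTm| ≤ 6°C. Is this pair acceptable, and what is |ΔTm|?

Forward: A=6 T=2 G=7 C=7 → Tm = 2·8 + 4·14 = 72°C.
Reverse: A=5 T=6 G=3 C=6 → Tm = 2·11 + 4·9 = 58°C.
|ΔTm| = |72 − 58| = 14°C, > 6°C.

|ΔTm| = 14°C; the pair is not acceptable.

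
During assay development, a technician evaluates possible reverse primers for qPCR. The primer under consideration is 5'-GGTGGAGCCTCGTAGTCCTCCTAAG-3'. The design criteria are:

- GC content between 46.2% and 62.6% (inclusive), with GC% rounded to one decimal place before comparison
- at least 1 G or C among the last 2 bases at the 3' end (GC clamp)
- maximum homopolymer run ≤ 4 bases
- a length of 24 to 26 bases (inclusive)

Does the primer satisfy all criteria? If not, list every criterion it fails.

Meets all criteria.

Base counts: A=4, T=6, G=8, C=7 (length 25).
GC content: GC 15/25 = 60.0% ✓
GC clamp: 3' end AG has 1 G/C ✓
homopolymer run: longest run = 2 ✓
length: length 25 ✓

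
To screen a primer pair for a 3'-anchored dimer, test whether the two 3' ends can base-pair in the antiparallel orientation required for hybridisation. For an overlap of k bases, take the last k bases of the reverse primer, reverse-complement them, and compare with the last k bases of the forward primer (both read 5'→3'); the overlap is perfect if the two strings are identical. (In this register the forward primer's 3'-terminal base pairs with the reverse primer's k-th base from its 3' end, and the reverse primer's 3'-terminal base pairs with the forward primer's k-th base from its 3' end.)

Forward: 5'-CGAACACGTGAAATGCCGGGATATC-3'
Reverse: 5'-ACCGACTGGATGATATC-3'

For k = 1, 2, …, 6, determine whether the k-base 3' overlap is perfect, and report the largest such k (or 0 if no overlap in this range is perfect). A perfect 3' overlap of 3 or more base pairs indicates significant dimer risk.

Longest perfect overlap: 6 complementary base pairs; significant dimer risk (threshold 3).

Last 6 bases (5'→3') — forward …GATATC, reverse …GATATC.
Reverse complement of the reverse primer's last 6 bases: GATATC; its first k bases are the reverse complement of the reverse primer's last k bases, so a perfect k-base overlap needs the forward primer's last k bases to equal them.
Comparing (forward last k vs required): k=1: C vs G ✗; k=2: TC vs GA ✗; k=3: ATC vs GAT ✗; k=4: TATC vs GATA ✗; k=5: ATATC vs GATAT ✗; k=6: GATATC vs GATATC ✓.
Only k = 6 is perfect, so the longest perfect 3' overlap is 6.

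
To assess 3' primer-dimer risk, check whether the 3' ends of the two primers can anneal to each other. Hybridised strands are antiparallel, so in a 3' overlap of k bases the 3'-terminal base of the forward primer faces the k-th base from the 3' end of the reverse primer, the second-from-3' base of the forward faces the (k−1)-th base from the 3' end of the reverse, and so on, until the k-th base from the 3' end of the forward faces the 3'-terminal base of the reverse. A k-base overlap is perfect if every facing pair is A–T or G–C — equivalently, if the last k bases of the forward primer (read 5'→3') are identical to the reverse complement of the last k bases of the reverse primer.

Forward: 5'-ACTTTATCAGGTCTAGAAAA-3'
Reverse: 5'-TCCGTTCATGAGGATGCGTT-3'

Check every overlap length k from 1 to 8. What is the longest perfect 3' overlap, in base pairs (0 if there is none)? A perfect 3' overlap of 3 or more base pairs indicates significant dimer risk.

Last 8 bases (5'→3') — forward …CTAGAAAA, reverse …GATGCGTT.
Reverse complement of the reverse primer's last 8 bases: AACGCATC; its first k bases are the reverse complement of the reverse primer's last k bases, so a perfect k-base overlap needs the forward primer's last k bases to equal them.
Comparing (forward last k vs required): k=1: A vs A ✓; k=2: AA vs AA ✓; k=3: AAA vs AAC ✗; k=4: AAAA vs AACG ✗; k=5: GAAAA vs AACGC ✗; k=6: AGAAAA vs AACGCA ✗; k=7: TAGAAAA vs AACGCAT ✗; k=8: CTAGAAAA vs AACGCATC ✗.
Perfect overlaps at k = 1, 2; the largest is 2.

Longest perfect overlap: 2 complementary base pairs; below the dimer-risk threshold (threshold 3).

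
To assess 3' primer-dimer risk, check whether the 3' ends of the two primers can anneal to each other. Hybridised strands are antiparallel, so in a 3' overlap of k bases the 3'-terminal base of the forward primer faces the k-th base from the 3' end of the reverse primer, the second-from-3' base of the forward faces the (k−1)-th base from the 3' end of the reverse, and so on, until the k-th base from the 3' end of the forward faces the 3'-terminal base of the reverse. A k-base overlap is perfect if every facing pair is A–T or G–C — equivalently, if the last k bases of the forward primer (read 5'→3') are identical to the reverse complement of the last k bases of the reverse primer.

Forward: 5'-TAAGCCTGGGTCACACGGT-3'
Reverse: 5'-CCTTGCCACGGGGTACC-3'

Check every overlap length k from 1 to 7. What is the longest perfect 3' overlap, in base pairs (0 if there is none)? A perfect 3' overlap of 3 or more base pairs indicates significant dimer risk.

Longest perfect overlap: 3 complementary base pairs; significant dimer risk (threshold 3).

Last 7 bases (5'→3') — forward …ACACGGT, reverse …GGGTACC.
Reverse complement of the reverse primer's last 7 bases: GGTACCC; its first k bases are the reverse complement of the reverse primer's last k bases, so a perfect k-base overlap needs the forward primer's last k bases to equal them.
Comparing (forward last k vs required): k=1: T vs G ✗; k=2: GT vs GG ✗; k=3: GGT vs GGT ✓; k=4: CGGT vs GGTA ✗; k=5: ACGGT vs GGTAC ✗; k=6: CACGGT vs GGTACC ✗; k=7: ACACGGT vs GGTACCC ✗.
Only k = 3 is perfect, so the longest perfect 3' overlap is 3.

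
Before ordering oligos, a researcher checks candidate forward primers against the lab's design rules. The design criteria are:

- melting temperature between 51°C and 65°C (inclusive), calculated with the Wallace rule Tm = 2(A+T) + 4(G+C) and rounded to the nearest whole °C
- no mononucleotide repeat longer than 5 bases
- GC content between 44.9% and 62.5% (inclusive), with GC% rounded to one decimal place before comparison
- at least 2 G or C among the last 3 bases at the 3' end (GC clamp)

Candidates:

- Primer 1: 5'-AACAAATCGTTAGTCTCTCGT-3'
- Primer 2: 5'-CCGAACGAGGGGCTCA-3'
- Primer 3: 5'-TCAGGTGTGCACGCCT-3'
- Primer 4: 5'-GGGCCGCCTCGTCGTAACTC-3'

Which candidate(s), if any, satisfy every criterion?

Primer 1 (21 nt, A=6 T=7 G=3 C=5): Tm = 2·13 + 4·8 = 58°C ✓; longest run = 3 ✓; GC 8/21 = 38.1%, outside 44.9–62.5% ✗; 3' end CGT has 2 G/C ✓ — fails.
Primer 2 (16 nt, A=4 T=1 G=6 C=5): Tm = 2·5 + 4·11 = 54°C ✓; longest run = 4 ✓; GC 11/16 = 68.8%, outside 44.9–62.5% ✗; 3' end TCA has 1 G/C, need ≥2 ✗ — fails.
Primer 3 (16 nt, A=2 T=4 G=5 C=5): Tm = 2·6 + 4·10 = 52°C ✓; longest run = 2 ✓; GC 10/16 = 62.5% ✓; 3' end CCT has 2 G/C ✓ — passes.
Primer 4 (20 nt, A=2 T=4 G=6 C=8): Tm = 2·6 + 4·14 = 68°C, outside 51–65°C ✗; longest run = 3 ✓; GC 14/20 = 70.0%, outside 44.9–62.5% ✗; 3' end CTC has 2 G/C ✓ — fails.

Primer 3 only.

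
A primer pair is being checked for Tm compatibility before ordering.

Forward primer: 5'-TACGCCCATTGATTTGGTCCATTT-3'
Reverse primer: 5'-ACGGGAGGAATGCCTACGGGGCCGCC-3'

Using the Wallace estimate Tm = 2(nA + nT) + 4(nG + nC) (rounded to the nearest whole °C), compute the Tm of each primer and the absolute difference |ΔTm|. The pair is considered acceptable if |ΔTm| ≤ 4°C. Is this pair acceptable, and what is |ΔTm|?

|ΔTm| = 22°C; the pair is not acceptable.

Forward: A=4 T=10 G=4 C=6 → Tm = 2·14 + 4·10 = 68°C.
Reverse: A=5 T=2 G=11 C=8 → Tm = 2·7 + 4·19 = 90°C.
|ΔTm| = |68 − 90| = 22°C, > 4°C.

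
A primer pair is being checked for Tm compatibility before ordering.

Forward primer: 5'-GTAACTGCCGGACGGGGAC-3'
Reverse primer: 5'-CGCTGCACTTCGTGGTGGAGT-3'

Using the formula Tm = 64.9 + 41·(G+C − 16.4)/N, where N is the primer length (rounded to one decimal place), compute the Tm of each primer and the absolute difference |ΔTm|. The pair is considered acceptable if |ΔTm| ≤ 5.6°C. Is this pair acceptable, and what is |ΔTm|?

Forward: G+C = 13, N = 19 → Tm = 64.9 + 41·(13 − 16.4)/19 = 57.6°C.
Reverse: G+C = 13, N = 21 → Tm = 64.9 + 41·(13 − 16.4)/21 = 58.3°C.
|ΔTm| = |57.6 − 58.3| = 0.7°C, ≤ 5.6°C.

|ΔTm| = 0.7°C; the pair is acceptable.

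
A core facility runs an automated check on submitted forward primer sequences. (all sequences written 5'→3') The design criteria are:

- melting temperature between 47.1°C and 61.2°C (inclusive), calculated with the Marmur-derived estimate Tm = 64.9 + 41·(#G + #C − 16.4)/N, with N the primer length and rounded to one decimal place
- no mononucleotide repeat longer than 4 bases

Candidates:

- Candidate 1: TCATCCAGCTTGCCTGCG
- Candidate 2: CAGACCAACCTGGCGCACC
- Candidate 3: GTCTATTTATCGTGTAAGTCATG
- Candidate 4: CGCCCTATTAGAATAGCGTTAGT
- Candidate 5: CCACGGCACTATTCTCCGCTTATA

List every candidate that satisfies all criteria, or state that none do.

Candidate 1, Candidate 2, Candidate 3, Candidate 4 and Candidate 5.

Candidate 1 (18 nt, A=2 T=5 G=4 C=7): Tm = 64.9 + 41·(11 − 16.4)/18 = 52.6°C ✓; longest run = 2 ✓ — passes.
Candidate 2 (19 nt, A=5 T=1 G=4 C=9): Tm = 64.9 + 41·(13 − 16.4)/19 = 57.6°C ✓; longest run = 2 ✓ — passes.
Candidate 3 (23 nt, A=5 T=10 G=5 C=3): Tm = 64.9 + 41·(8 − 16.4)/23 = 49.9°C ✓; longest run = 3 ✓ — passes.
Candidate 4 (23 nt, A=6 T=7 G=5 C=5): Tm = 64.9 + 41·(10 − 16.4)/23 = 53.5°C ✓; longest run = 3 ✓ — passes.
Candidate 5 (24 nt, A=5 T=7 G=3 C=9): Tm = 64.9 + 41·(12 − 16.4)/24 = 57.4°C ✓; longest run = 2 ✓ — passes.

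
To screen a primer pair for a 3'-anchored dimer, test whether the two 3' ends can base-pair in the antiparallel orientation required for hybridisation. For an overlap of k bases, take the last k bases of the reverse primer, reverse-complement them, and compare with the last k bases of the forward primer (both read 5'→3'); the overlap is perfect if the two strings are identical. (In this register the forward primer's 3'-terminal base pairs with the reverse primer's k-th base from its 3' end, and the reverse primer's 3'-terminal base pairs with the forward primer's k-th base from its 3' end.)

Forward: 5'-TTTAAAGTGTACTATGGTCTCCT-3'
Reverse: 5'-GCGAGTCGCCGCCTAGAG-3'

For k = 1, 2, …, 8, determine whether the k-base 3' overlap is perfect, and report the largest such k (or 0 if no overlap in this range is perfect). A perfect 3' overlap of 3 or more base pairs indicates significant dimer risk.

Longest perfect overlap: 2 complementary base pairs; below the dimer-risk threshold (threshold 3).

Last 8 bases (5'→3') — forward …GGTCTCCT, reverse …GCCTAGAG.
Reverse complement of the reverse primer's last 8 bases: CTCTAGGC; its first k bases are the reverse complement of the reverse primer's last k bases, so a perfect k-base overlap needs the forward primer's last k bases to equal them.
Comparing (forward last k vs required): k=1: T vs C ✗; k=2: CT vs CT ✓; k=3: CCT vs CTC ✗; k=4: TCCT vs CTCT ✗; k=5: CTCCT vs CTCTA ✗; k=6: TCTCCT vs CTCTAG ✗; k=7: GTCTCCT vs CTCTAGG ✗; k=8: GGTCTCCT vs CTCTAGGC ✗.
Only k = 2 is perfect, so the longest perfect 3' overlap is 2.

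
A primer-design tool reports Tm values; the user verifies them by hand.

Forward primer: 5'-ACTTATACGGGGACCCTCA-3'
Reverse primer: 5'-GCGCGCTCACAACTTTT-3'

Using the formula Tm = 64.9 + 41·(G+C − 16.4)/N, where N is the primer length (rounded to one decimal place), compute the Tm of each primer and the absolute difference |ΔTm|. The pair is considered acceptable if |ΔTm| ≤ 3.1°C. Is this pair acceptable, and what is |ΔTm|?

|ΔTm| = 4.0°C; the pair is not acceptable.

Forward: G+C = 10, N = 19 → Tm = 64.9 + 41·(10 − 16.4)/19 = 51.1°C.
Reverse: G+C = 9, N = 17 → Tm = 64.9 + 41·(9 − 16.4)/17 = 47.1°C.
|ΔTm| = |51.1 − 47.1| = 4.0°C, > 3.1°C.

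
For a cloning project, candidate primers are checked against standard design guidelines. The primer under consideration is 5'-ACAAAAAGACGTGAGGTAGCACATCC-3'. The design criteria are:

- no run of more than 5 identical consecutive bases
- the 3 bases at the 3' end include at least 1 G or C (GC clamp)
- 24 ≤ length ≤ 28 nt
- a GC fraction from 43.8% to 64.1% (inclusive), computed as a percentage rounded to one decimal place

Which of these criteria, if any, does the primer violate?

Meets all criteria.

Base counts: A=11, T=3, G=6, C=6 (length 26).
homopolymer run: longest run = 5 ✓
GC clamp: 3' end TCC has 2 G/C ✓
length: length 26 ✓
GC content: GC 12/26 = 46.2% ✓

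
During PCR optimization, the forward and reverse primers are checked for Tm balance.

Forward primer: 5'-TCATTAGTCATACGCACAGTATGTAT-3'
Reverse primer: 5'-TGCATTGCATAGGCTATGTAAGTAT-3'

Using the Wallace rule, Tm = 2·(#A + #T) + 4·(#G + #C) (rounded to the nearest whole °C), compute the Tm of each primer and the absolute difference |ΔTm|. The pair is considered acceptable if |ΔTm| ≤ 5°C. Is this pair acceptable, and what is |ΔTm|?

Forward: A=8 T=9 G=4 C=5 → Tm = 2·17 + 4·9 = 70°C.
Reverse: A=7 T=9 G=6 C=3 → Tm = 2·16 + 4·9 = 68°C.
|ΔTm| = |70 − 68| = 2°C, ≤ 5°C.

|ΔTm| = 2°C; the pair is acceptable.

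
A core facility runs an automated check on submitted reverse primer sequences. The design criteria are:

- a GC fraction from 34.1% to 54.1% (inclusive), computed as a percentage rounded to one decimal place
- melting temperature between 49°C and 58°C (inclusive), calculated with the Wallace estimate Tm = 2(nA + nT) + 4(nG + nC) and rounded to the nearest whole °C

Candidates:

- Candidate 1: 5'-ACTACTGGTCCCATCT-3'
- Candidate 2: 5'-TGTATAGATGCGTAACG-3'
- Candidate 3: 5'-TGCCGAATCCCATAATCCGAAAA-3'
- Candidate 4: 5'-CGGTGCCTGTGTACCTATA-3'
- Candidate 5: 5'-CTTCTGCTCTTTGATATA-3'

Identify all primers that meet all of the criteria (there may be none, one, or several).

Candidate 4 only.

Candidate 1 (16 nt, A=3 T=5 G=2 C=6): GC 8/16 = 50.0% ✓; Tm = 2·8 + 4·8 = 48°C, outside 49–58°C ✗ — fails.
Candidate 2 (17 nt, A=5 T=5 G=5 C=2): GC 7/17 = 41.2% ✓; Tm = 2·10 + 4·7 = 48°C, outside 49–58°C ✗ — fails.
Candidate 3 (23 nt, A=9 T=4 G=3 C=7): GC 10/23 = 43.5% ✓; Tm = 2·13 + 4·10 = 66°C, outside 49–58°C ✗ — fails.
Candidate 4 (19 nt, A=3 T=6 G=5 C=5): GC 10/19 = 52.6% ✓; Tm = 2·9 + 4·10 = 58°C ✓ — passes.
Candidate 5 (18 nt, A=3 T=9 G=2 C=4): GC 6/18 = 33.3%, outside 34.1–54.1% ✗; Tm = 2·12 + 4·6 = 48°C, outside 49–58°C ✗ — fails.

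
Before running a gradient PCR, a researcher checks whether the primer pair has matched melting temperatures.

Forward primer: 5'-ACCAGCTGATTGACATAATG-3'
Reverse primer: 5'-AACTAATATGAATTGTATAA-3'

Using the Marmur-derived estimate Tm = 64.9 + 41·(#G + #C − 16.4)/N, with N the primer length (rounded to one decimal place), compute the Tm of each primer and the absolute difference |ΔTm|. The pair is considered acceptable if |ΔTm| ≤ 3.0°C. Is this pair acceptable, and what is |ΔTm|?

|ΔTm| = 10.3°C; the pair is not acceptable.

Forward: G+C = 8, N = 20 → Tm = 64.9 + 41·(8 − 16.4)/20 = 47.7°C.
Reverse: G+C = 3, N = 20 → Tm = 64.9 + 41·(3 − 16.4)/20 = 37.4°C.
|ΔTm| = |47.7 − 37.4| = 10.3°C, > 3.0°C.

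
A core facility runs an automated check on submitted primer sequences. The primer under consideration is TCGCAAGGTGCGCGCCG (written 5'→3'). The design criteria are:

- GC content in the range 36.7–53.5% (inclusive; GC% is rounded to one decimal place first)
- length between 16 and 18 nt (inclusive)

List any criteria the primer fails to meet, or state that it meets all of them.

Fails: GC content.

Base counts: A=2, T=2, G=7, C=6 (length 17).
GC content: GC 13/17 = 76.5%, outside 36.7–53.5% ✗
length: length 17 ✓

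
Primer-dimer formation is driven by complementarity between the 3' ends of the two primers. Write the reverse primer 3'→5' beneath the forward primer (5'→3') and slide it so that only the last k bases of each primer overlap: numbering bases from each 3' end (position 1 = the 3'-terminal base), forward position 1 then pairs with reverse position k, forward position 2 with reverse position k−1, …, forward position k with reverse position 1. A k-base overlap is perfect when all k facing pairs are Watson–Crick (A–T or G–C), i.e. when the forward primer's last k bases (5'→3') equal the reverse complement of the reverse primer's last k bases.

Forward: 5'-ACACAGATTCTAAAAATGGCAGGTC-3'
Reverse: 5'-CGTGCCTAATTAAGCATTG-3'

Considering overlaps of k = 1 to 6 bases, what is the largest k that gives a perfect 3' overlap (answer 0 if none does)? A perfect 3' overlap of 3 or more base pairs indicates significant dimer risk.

Longest perfect overlap: 1 complementary base pair; below the dimer-risk threshold (threshold 3).

Last 6 bases (5'→3') — forward …CAGGTC, reverse …GCATTG.
Reverse complement of the reverse primer's last 6 bases: CAATGC; its first k bases are the reverse complement of the reverse primer's last k bases, so a perfect k-base overlap needs the forward primer's last k bases to equal them.
Comparing (forward last k vs required): k=1: C vs C ✓; k=2: TC vs CA ✗; k=3: GTC vs CAA ✗; k=4: GGTC vs CAAT ✗; k=5: AGGTC vs CAATG ✗; k=6: CAGGTC vs CAATGC ✗.
Only k = 1 is perfect, so the longest perfect 3' overlap is 1.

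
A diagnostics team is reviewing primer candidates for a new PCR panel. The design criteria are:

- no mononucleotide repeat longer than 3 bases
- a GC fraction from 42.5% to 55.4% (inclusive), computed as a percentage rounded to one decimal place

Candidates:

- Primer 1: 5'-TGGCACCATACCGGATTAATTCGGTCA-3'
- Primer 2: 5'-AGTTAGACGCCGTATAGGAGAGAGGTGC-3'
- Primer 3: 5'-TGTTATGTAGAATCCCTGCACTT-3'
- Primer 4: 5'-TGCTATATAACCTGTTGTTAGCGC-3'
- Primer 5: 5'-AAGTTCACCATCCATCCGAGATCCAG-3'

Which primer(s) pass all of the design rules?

Primer 1, Primer 2 and Primer 5.

Primer 1 (27 nt, A=7 T=7 G=6 C=7): longest run = 2 ✓; GC 13/27 = 48.1% ✓ — passes.
Primer 2 (28 nt, A=8 T=5 G=11 C=4): longest run = 2 ✓; GC 15/28 = 53.6% ✓ — passes.
Primer 3 (23 nt, A=5 T=9 G=4 C=5): longest run = 3 ✓; GC 9/23 = 39.1%, outside 42.5–55.4% ✗ — fails.
Primer 4 (24 nt, A=5 T=9 G=5 C=5): longest run = 2 ✓; GC 10/24 = 41.7%, outside 42.5–55.4% ✗ — fails.
Primer 5 (26 nt, A=8 T=5 G=4 C=9): longest run = 2 ✓; GC 13/26 = 50.0% ✓ — passes.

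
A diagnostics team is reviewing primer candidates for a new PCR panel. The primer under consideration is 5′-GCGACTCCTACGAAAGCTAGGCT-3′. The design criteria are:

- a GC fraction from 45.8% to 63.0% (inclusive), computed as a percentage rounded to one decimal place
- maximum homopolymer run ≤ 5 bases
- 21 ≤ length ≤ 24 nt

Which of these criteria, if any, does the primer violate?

Base counts: A=6, T=4, G=6, C=7 (length 23).
GC content: GC 13/23 = 56.5% ✓
homopolymer run: longest run = 3 ✓
length: length 23 ✓

Meets all criteria.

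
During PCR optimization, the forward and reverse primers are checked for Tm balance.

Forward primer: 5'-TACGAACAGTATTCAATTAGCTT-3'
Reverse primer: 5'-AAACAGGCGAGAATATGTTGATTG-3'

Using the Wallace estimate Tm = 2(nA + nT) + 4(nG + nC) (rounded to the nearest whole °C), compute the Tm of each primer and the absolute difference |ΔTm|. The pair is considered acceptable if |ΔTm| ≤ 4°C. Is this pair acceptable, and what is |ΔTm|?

Forward: A=8 T=8 G=3 C=4 → Tm = 2·16 + 4·7 = 60°C.
Reverse: A=9 T=6 G=7 C=2 → Tm = 2·15 + 4·9 = 66°C.
|ΔTm| = |60 − 66| = 6°C, > 4°C.

|ΔTm| = 6°C; the pair is not acceptable.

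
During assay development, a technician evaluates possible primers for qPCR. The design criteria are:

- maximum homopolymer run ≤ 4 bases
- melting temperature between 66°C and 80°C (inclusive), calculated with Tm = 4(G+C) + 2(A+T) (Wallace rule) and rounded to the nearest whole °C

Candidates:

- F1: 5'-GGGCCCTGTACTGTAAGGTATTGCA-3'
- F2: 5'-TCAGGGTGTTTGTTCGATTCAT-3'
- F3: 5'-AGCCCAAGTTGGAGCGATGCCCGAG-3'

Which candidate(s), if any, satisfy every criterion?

F1 (25 nt, A=5 T=7 G=8 C=5): longest run = 3 ✓; Tm = 2·12 + 4·13 = 76°C ✓ — passes.
F2 (22 nt, A=3 T=10 G=6 C=3): longest run = 3 ✓; Tm = 2·13 + 4·9 = 62°C, outside 66–80°C ✗ — fails.
F3 (25 nt, A=6 T=3 G=9 C=7): longest run = 3 ✓; Tm = 2·9 + 4·16 = 82°C, outside 66–80°C ✗ — fails.

F1 only.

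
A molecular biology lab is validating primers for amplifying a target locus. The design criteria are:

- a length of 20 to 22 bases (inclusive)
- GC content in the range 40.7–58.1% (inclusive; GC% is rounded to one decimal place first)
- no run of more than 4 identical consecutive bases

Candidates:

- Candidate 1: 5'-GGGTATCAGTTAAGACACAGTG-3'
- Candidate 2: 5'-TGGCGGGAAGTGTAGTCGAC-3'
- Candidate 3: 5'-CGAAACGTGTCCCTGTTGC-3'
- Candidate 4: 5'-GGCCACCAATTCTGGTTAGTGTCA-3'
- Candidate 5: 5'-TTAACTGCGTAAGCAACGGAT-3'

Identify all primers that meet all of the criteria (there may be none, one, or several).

Candidate 1 and Candidate 5.

Candidate 1 (22 nt, A=7 T=5 G=7 C=3): length 22 ✓; GC 10/22 = 45.5% ✓; longest run = 3 ✓ — passes.
Candidate 2 (20 nt, A=4 T=4 G=9 C=3): length 20 ✓; GC 12/20 = 60.0%, outside 40.7–58.1% ✗; longest run = 3 ✓ — fails.
Candidate 3 (19 nt, A=3 T=5 G=5 C=6): length 19, outside 20–22 ✗; GC 11/19 = 57.9% ✓; longest run = 3 ✓ — fails.
Candidate 4 (24 nt, A=5 T=7 G=6 C=6): length 24, outside 20–22 ✗; GC 12/24 = 50.0% ✓; longest run = 2 ✓ — fails.
Candidate 5 (21 nt, A=7 T=5 G=5 C=4): length 21 ✓; GC 9/21 = 42.9% ✓; longest run = 2 ✓ — passes.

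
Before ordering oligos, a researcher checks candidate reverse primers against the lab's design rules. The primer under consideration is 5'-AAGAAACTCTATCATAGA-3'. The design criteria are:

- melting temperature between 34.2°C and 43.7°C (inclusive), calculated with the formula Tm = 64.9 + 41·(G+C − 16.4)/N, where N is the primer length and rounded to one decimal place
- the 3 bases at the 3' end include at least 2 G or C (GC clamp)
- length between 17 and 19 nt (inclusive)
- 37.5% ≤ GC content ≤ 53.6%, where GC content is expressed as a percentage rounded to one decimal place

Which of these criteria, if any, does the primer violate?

Base counts: A=9, T=4, G=2, C=3 (length 18).
Tm: Tm = 64.9 + 41·(5 − 16.4)/18 = 38.9°C ✓
GC clamp: 3' end AGA has 1 G/C, need ≥2 ✗
length: length 18 ✓
GC content: GC 5/18 = 27.8%, outside 37.5–53.6% ✗

Fails: GC clamp, GC content.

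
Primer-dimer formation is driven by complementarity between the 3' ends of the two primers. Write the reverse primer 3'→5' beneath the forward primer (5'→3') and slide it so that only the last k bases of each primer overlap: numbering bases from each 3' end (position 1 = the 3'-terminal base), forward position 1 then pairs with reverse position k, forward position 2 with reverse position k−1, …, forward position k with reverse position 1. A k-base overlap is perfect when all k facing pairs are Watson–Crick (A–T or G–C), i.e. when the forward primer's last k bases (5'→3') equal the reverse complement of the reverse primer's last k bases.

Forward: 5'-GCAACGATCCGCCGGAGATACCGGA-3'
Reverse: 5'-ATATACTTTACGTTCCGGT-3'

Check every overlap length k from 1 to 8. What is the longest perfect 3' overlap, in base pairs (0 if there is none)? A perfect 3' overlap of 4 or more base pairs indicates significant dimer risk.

Last 8 bases (5'→3') — forward …ATACCGGA, reverse …GTTCCGGT.
Reverse complement of the reverse primer's last 8 bases: ACCGGAAC; its first k bases are the reverse complement of the reverse primer's last k bases, so a perfect k-base overlap needs the forward primer's last k bases to equal them.
Comparing (forward last k vs required): k=1: A vs A ✓; k=2: GA vs AC ✗; k=3: GGA vs ACC ✗; k=4: CGGA vs ACCG ✗; k=5: CCGGA vs ACCGG ✗; k=6: ACCGGA vs ACCGGA ✓; k=7: TACCGGA vs ACCGGAA ✗; k=8: ATACCGGA vs ACCGGAAC ✗.
Perfect overlaps at k = 1, 6; the largest is 6.

Longest perfect overlap: 6 complementary base pairs; significant dimer risk (threshold 4).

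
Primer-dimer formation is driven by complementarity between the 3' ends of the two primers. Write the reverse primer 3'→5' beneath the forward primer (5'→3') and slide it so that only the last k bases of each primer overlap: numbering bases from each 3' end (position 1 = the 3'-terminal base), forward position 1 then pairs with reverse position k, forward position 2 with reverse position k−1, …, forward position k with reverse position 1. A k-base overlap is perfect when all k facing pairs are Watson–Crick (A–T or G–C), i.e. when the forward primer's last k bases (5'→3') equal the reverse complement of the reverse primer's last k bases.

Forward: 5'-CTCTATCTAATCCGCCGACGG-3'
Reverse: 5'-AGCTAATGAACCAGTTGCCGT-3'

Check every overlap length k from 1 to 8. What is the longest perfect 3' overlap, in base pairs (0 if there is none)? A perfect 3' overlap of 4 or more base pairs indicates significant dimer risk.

Last 8 bases (5'→3') — forward …GCCGACGG, reverse …GTTGCCGT.
Reverse complement of the reverse primer's last 8 bases: ACGGCAAC; its first k bases are the reverse complement of the reverse primer's last k bases, so a perfect k-base overlap needs the forward primer's last k bases to equal them.
Comparing (forward last k vs required): k=1: G vs A ✗; k=2: GG vs AC ✗; k=3: CGG vs ACG ✗; k=4: ACGG vs ACGG ✓; k=5: GACGG vs ACGGC ✗; k=6: CGACGG vs ACGGCA ✗; k=7: CCGACGG vs ACGGCAA ✗; k=8: GCCGACGG vs ACGGCAAC ✗.
Only k = 4 is perfect, so the longest perfect 3' overlap is 4.

Longest perfect overlap: 4 complementary base pairs; significant dimer risk (threshold 4).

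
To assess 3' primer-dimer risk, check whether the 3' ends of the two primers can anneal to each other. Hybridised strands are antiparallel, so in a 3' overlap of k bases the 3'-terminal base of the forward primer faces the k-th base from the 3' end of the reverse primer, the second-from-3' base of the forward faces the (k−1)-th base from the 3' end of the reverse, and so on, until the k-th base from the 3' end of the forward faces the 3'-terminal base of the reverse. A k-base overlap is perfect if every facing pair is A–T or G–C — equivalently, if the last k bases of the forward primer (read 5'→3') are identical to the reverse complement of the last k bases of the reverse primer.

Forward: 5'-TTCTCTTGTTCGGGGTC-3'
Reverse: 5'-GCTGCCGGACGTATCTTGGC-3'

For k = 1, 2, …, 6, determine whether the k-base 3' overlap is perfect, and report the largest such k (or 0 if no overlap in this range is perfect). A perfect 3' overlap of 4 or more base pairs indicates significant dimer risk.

Last 6 bases (5'→3') — forward …GGGGTC, reverse …CTTGGC.
Reverse complement of the reverse primer's last 6 bases: GCCAAG; its first k bases are the reverse complement of the reverse primer's last k bases, so a perfect k-base overlap needs the forward primer's last k bases to equal them.
Comparing (forward last k vs required): k=1: C vs G ✗; k=2: TC vs GC ✗; k=3: GTC vs GCC ✗; k=4: GGTC vs GCCA ✗; k=5: GGGTC vs GCCAA ✗; k=6: GGGGTC vs GCCAAG ✗.
No overlap length from 1 to 6 is perfect, so the longest perfect 3' overlap is 0.

Longest perfect overlap: 0 complementary base pairs; below the dimer-risk threshold (threshold 4).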